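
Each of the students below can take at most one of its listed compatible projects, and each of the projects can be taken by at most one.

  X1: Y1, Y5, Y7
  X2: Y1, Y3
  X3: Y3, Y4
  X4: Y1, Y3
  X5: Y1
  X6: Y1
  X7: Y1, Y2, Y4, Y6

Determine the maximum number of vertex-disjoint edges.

Unit-capacity flow: source→left, listed edges, right→sink; max matching = max flow.
Augmenting path X1→Y1 (+1); matched 1.
Augmenting path X2→Y3 (+1); matched 2.
Augmenting path X3→Y4 (+1); matched 3.
Augmenting path X7→Y2 (+1); matched 4.
Augmenting path X4→Y1→X1→Y5 (+1); matched 5.
No augmenting path remains; maximum matching = 5.
König certificate: {X1, X3, X7, Y1, Y3} is a vertex cover of size 5 (every listed pair touches it), so no matching can be larger.

5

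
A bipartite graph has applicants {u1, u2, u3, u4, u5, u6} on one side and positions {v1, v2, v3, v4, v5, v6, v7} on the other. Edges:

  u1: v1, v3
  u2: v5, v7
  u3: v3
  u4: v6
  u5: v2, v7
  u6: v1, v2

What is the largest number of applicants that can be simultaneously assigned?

6

Unit-capacity flow: source→left, listed edges, right→sink; max matching = max flow.
Augmenting path u1→v1 (+1); matched 1.
Augmenting path u2→v5 (+1); matched 2.
Augmenting path u3→v3 (+1); matched 3.
Augmenting path u4→v6 (+1); matched 4.
Augmenting path u5→v2 (+1); matched 5.
Augmenting path u6→v2→u5→v7 (+1); matched 6.
No augmenting path remains; maximum matching = 6.
König certificate: {u1, u2, u3, u4, u5, u6} is a vertex cover of size 6 (every listed pair touches it), so no matching can be larger.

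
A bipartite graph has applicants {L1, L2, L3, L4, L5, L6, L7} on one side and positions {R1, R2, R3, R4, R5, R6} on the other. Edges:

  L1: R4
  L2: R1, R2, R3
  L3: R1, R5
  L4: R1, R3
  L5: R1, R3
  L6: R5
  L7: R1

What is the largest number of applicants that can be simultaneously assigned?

5

Unit-capacity flow: source→left, listed edges, right→sink; max matching = max flow.
Augmenting path L1→R4 (+1); matched 1.
Augmenting path L2→R1 (+1); matched 2.
Augmenting path L3→R5 (+1); matched 3.
Augmenting path L4→R3 (+1); matched 4.
Augmenting path L5→R1→L2→R2 (+1); matched 5.
No augmenting path remains; maximum matching = 5.
König certificate: {L1, L2, R1, R3, R5} is a vertex cover of size 5 (every listed pair touches it), so no matching can be larger.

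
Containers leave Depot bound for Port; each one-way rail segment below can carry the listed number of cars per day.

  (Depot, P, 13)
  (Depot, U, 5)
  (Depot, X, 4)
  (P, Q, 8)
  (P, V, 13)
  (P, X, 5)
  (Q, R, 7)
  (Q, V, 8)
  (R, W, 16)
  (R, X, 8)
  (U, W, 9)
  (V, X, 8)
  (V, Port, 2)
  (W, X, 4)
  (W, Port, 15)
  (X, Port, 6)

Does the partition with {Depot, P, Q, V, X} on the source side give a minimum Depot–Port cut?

Given cut capacity: 5 + 7 + 2 + 6 = 20.
Augment Depot→X→Port: bottleneck 4, flow now 4.
Augment Depot→P→V→Port: bottleneck 2, flow now 6.
Augment Depot→P→X→Port: bottleneck 2, flow now 8.
Augment Depot→U→W→Port: bottleneck 5, flow now 13.
Augment Depot→P→Q→R→W→Port: bottleneck 7, flow now 20.
No augmenting path remains; maximum flow = 20.
Cut capacity 20 equals the max flow, so it is a minimum cut.

Yes — it is a minimum cut (capacity 20).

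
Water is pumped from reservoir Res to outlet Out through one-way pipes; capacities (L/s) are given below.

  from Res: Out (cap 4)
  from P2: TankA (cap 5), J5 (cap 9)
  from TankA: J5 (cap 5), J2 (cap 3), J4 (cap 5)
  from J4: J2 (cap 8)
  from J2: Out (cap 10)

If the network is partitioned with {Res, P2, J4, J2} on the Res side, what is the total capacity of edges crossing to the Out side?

28

Edges leaving {Res, P2, J4, J2}: Res→Out (4), P2→TankA (5), P2→J5 (9), J2→Out (10).
Cut capacity = 4 + 5 + 9 + 10 = 28.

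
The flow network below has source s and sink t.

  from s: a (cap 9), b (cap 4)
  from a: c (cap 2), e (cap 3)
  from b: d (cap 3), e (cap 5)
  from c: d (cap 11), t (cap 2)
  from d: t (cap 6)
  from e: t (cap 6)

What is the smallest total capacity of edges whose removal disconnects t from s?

9

Augment s→a→c→t: bottleneck 2, flow now 2.
Augment s→a→e→t: bottleneck 3, flow now 5.
Augment s→b→d→t: bottleneck 3, flow now 8.
Augment s→b→e→t: bottleneck 1, flow now 9.
No augmenting path remains; maximum flow = 9.
By max-flow min-cut, the minimum cut capacity equals the max flow.
In the residual graph, reachable from s: {s, a}.
Min-cut edges: s→b (4), a→c (2), a→e (3); capacity 4 + 2 + 3 = 9.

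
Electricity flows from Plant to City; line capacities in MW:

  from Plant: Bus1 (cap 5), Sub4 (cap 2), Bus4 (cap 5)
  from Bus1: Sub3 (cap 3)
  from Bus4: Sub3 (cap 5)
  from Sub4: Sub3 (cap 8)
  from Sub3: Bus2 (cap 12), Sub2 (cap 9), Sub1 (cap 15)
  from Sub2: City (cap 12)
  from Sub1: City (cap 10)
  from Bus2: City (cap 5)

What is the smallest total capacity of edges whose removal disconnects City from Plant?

10

Augment Plant→Bus1→Sub3→Sub2→City: bottleneck 3, flow now 3.
Augment Plant→Bus4→Sub3→Sub2→City: bottleneck 5, flow now 8.
Augment Plant→Sub4→Sub3→Sub2→City: bottleneck 1, flow now 9.
Augment Plant→Sub4→Sub3→Sub1→City: bottleneck 1, flow now 10.
No augmenting path remains; maximum flow = 10.
By max-flow min-cut, the minimum cut capacity equals the max flow.
In the residual graph, reachable from Plant: {Plant, Bus1}.
Min-cut edges: Plant→Bus4 (5), Plant→Sub4 (2), Bus1→Sub3 (3); capacity 5 + 2 + 3 = 10.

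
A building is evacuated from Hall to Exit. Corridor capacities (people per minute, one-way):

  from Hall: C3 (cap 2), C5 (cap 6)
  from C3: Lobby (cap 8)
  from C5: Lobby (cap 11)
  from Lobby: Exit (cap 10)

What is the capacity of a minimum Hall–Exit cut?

Augment Hall→C3→Lobby→Exit: bottleneck 2, flow now 2.
Augment Hall→C5→Lobby→Exit: bottleneck 6, flow now 8.
No augmenting path remains; maximum flow = 8.
By max-flow min-cut, the minimum cut capacity equals the max flow.
In the residual graph, reachable from Hall: {Hall}.
Min-cut edges: Hall→C3 (2), Hall→C5 (6); capacity 2 + 6 = 8.

8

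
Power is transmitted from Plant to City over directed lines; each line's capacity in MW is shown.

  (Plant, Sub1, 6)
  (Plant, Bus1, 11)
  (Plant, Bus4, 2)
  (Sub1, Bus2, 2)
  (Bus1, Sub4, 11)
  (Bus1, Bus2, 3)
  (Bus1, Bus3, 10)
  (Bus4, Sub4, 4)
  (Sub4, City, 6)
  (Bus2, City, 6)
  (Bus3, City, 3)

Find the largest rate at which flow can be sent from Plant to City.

Augment Plant→Sub1→Bus2→City: bottleneck 2, flow now 2.
Augment Plant→Bus1→Sub4→City: bottleneck 6, flow now 8.
Augment Plant→Bus1→Bus2→City: bottleneck 3, flow now 11.
Augment Plant→Bus1→Bus3→City: bottleneck 2, flow now 13.
Augment Plant→Bus4→Sub4→Bus1→Bus3→City: bottleneck 1, flow now 14. (uses reverse residual edge)
No augmenting path remains; maximum flow = 14.
In the residual graph, reachable from Plant: {Plant, Sub1, Bus1, Bus4, Sub4, Bus3}.
Min-cut edges: Sub1→Bus2 (2), Bus1→Bus2 (3), Sub4→City (6), Bus3→City (3); capacity 2 + 3 + 6 + 3 = 14.
This cut is saturated, so no flow can exceed 14.

14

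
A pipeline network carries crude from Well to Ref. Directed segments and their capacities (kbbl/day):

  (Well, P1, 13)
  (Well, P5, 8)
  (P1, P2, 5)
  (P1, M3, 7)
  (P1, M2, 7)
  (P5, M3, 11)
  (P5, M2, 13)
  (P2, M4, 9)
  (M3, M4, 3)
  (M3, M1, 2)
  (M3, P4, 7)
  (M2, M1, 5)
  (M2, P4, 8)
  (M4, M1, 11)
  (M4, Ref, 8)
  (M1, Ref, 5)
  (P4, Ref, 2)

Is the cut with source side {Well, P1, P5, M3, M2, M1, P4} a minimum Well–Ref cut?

Given cut capacity: 5 + 3 + 5 + 2 = 15.
Augment Well→P1→P2→M4→Ref: bottleneck 5, flow now 5.
Augment Well→P1→M3→M4→Ref: bottleneck 3, flow now 8.
Augment Well→P1→M3→M1→Ref: bottleneck 2, flow now 10.
Augment Well→P1→M3→P4→Ref: bottleneck 2, flow now 12.
Augment Well→P1→M2→M1→Ref: bottleneck 1, flow now 13.
Augment Well→P5→M2→M1→Ref: bottleneck 2, flow now 15.
No augmenting path remains; maximum flow = 15.
Cut capacity 15 equals the max flow, so it is a minimum cut.

Yes — it is a minimum cut (capacity 15).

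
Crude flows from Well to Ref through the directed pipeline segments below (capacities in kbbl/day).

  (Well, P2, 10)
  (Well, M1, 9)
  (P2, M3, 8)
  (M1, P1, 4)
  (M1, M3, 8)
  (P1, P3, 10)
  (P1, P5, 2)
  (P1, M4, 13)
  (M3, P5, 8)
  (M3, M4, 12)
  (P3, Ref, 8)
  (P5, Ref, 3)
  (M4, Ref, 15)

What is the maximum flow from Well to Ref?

Augment Well→P2→M3→P5→Ref: bottleneck 3, flow now 3.
Augment Well→P2→M3→M4→Ref: bottleneck 5, flow now 8.
Augment Well→M1→P1→P3→Ref: bottleneck 4, flow now 12.
Augment Well→M1→M3→M4→Ref: bottleneck 5, flow now 17.
No augmenting path remains; maximum flow = 17.
In the residual graph, reachable from Well: {Well, P2}.
Min-cut edges: Well→M1 (9), P2→M3 (8); capacity 9 + 8 = 17.
This cut is saturated, so no flow can exceed 17.

17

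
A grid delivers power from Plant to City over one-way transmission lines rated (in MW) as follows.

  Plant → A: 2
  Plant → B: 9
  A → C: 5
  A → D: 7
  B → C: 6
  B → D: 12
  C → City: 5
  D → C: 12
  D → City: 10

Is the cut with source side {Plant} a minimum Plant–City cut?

Given cut capacity: 2 + 9 = 11.
Augment Plant→A→C→City: bottleneck 2, flow now 2.
Augment Plant→B→C→City: bottleneck 3, flow now 5.
Augment Plant→B→D→City: bottleneck 6, flow now 11.
No augmenting path remains; maximum flow = 11.
Cut capacity 11 equals the max flow, so it is a minimum cut.

Yes — it is a minimum cut (capacity 11).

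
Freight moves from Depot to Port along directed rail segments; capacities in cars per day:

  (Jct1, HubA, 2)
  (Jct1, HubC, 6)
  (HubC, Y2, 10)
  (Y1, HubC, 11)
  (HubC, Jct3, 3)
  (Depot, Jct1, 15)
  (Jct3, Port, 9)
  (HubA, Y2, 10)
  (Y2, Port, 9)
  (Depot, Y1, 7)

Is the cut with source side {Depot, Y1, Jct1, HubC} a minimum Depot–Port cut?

Given cut capacity: 2 + 3 + 10 = 15.
Augment Depot→Y1→HubC→Jct3→Port: bottleneck 3, flow now 3.
Augment Depot→Y1→HubC→Y2→Port: bottleneck 4, flow now 7.
Augment Depot→Jct1→HubC→Y2→Port: bottleneck 5, flow now 12.
No augmenting path remains; maximum flow = 12.
In the residual graph, reachable from Depot: {Depot, Y1, Jct1, HubC, HubA, Y2}.
Min-cut edges: HubC→Jct3 (3), Y2→Port (9); capacity 3 + 9 = 12.
Cut capacity 15 exceeds the max flow 12, so it is not minimum.

No — its capacity is 15, but the minimum cut has capacity 12.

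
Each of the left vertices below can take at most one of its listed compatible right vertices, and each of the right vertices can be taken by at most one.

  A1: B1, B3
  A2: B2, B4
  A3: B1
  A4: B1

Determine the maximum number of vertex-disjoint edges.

Unit-capacity flow: source→left, listed edges, right→sink; max matching = max flow.
Augmenting path A1→B1 (+1); matched 1.
Augmenting path A2→B2 (+1); matched 2.
Augmenting path A3→B1→A1→B3 (+1); matched 3.
No augmenting path remains; maximum matching = 3.
König certificate: {A1, A2, B1} is a vertex cover of size 3 (every listed pair touches it), so no matching can be larger.

3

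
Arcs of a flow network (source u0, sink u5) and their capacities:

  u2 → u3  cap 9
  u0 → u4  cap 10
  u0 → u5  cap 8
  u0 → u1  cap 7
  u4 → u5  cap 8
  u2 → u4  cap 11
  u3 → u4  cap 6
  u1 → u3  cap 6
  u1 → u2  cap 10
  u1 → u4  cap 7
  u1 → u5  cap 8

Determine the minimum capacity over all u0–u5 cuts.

23

Augment u0→u5: bottleneck 8, flow now 8.
Augment u0→u1→u5: bottleneck 7, flow now 15.
Augment u0→u4→u5: bottleneck 8, flow now 23.
No augmenting path remains; maximum flow = 23.
By max-flow min-cut, the minimum cut capacity equals the max flow.
In the residual graph, reachable from u0: {u0, u4}.
Min-cut edges: u0→u1 (7), u0→u5 (8), u4→u5 (8); capacity 7 + 8 + 8 = 23.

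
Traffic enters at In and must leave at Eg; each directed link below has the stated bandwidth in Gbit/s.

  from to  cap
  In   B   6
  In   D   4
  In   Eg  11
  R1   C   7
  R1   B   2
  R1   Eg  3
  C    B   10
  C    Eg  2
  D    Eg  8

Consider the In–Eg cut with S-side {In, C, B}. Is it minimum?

Given cut capacity: 4 + 11 + 2 = 17.
Augment In→Eg: bottleneck 11, flow now 11.
Augment In→D→Eg: bottleneck 4, flow now 15.
No augmenting path remains; maximum flow = 15.
In the residual graph, reachable from In: {In, B}.
Min-cut edges: In→D (4), In→Eg (11); capacity 4 + 11 = 15.
Cut capacity 17 exceeds the max flow 15, so it is not minimum.

No — its capacity is 17, but the minimum cut has capacity 15.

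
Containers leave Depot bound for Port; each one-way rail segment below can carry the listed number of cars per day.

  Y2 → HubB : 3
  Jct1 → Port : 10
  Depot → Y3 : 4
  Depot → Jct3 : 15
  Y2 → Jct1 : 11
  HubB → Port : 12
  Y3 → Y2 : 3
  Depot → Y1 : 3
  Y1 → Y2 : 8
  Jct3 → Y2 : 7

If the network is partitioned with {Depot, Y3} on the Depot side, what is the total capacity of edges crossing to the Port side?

21

Edges leaving {Depot, Y3}: Depot→Jct3 (15), Depot→Y1 (3), Y3→Y2 (3).
Cut capacity = 15 + 3 + 3 = 21.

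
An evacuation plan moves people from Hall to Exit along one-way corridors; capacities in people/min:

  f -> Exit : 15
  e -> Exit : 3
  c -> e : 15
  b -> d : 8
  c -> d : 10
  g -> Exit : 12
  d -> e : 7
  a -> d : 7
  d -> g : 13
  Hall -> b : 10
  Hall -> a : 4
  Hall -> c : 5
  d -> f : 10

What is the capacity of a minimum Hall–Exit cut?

Augment Hall→c→e→Exit: bottleneck 3, flow now 3.
Augment Hall→a→d→f→Exit: bottleneck 4, flow now 7.
Augment Hall→b→d→f→Exit: bottleneck 6, flow now 13.
Augment Hall→b→d→g→Exit: bottleneck 2, flow now 15.
Augment Hall→c→d→g→Exit: bottleneck 2, flow now 17.
No augmenting path remains; maximum flow = 17.
By max-flow min-cut, the minimum cut capacity equals the max flow.
In the residual graph, reachable from Hall: {Hall, b}.
Min-cut edges: Hall→a (4), Hall→c (5), b→d (8); capacity 4 + 5 + 8 = 17.

17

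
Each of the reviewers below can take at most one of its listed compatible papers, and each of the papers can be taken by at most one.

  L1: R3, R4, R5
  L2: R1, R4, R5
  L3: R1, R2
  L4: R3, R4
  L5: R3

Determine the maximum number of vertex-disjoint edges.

5

Unit-capacity flow: source→left, listed edges, right→sink; max matching = max flow.
Augmenting path L1→R3 (+1); matched 1.
Augmenting path L2→R1 (+1); matched 2.
Augmenting path L3→R2 (+1); matched 3.
Augmenting path L4→R4 (+1); matched 4.
Augmenting path L5→R3→L1→R5 (+1); matched 5.
No augmenting path remains; maximum matching = 5.
König certificate: {L1, L2, L3, L4, L5} is a vertex cover of size 5 (every listed pair touches it), so no matching can be larger.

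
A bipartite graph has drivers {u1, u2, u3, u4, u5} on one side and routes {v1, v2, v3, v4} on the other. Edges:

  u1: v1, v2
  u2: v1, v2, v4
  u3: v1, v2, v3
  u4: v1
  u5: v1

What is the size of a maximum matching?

4

Unit-capacity flow: source→left, listed edges, right→sink; max matching = max flow.
Augmenting path u1→v1 (+1); matched 1.
Augmenting path u2→v2 (+1); matched 2.
Augmenting path u3→v3 (+1); matched 3.
Augmenting path u4→v1→u1→v2→u2→v4 (+1); matched 4.
No augmenting path remains; maximum matching = 4.
König certificate: {u1, u2, u3, v1} is a vertex cover of size 4 (every listed pair touches it), so no matching can be larger.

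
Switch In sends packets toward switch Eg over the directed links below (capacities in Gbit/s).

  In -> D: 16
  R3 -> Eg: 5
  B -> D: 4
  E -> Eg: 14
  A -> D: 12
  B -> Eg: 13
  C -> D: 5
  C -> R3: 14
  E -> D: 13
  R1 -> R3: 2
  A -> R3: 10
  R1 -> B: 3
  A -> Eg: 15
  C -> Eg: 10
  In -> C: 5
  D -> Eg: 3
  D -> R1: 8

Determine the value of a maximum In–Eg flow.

Augment In→C→Eg: bottleneck 5, flow now 5.
Augment In→D→Eg: bottleneck 3, flow now 8.
Augment In→D→R1→B→Eg: bottleneck 3, flow now 11.
Augment In→D→R1→R3→Eg: bottleneck 2, flow now 13.
No augmenting path remains; maximum flow = 13.
In the residual graph, reachable from In: {In, D, R1}.
Min-cut edges: In→C (5), D→Eg (3), R1→B (3), R1→R3 (2); capacity 5 + 3 + 3 + 2 = 13.
This cut is saturated, so no flow can exceed 13.

13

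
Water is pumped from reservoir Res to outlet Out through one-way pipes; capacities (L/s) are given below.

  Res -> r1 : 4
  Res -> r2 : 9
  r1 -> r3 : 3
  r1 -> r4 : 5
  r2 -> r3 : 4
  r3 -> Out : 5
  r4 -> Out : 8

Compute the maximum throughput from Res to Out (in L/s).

Augment Res→r1→r3→Out: bottleneck 3, flow now 3.
Augment Res→r1→r4→Out: bottleneck 1, flow now 4.
Augment Res→r2→r3→Out: bottleneck 2, flow now 6.
Augment Res→r2→r3→r1→r4→Out: bottleneck 2, flow now 8. (uses reverse residual edge)
No augmenting path remains; maximum flow = 8.
In the residual graph, reachable from Res: {Res, r2}.
Min-cut edges: Res→r1 (4), r2→r3 (4); capacity 4 + 4 = 8.
This cut is saturated, so no flow can exceed 8.

8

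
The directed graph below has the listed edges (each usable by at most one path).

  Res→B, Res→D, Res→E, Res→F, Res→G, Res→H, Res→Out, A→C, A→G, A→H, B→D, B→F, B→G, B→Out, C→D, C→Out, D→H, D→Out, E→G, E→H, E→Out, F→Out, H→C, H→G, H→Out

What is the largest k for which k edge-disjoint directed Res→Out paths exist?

6

Assign every edge capacity 1; by Menger, the answer equals the max flow.
Path Res→Out (+1); total 1.
Path Res→B→Out (+1); total 2.
Path Res→D→Out (+1); total 3.
Path Res→E→Out (+1); total 4.
Path Res→F→Out (+1); total 5.
Path Res→H→Out (+1); total 6.
No residual Res→Out path; max flow = 6.
Certifying cut of size 6: {Res→B, Res→D, Res→E, Res→F, Res→H, Res→Out}.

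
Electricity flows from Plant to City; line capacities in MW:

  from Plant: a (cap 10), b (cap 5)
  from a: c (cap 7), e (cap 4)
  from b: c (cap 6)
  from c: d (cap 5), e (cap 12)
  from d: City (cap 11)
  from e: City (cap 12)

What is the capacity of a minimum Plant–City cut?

15

Augment Plant→a→e→City: bottleneck 4, flow now 4.
Augment Plant→a→c→d→City: bottleneck 5, flow now 9.
Augment Plant→a→c→e→City: bottleneck 1, flow now 10.
Augment Plant→b→c→e→City: bottleneck 5, flow now 15.
No augmenting path remains; maximum flow = 15.
By max-flow min-cut, the minimum cut capacity equals the max flow.
In the residual graph, reachable from Plant: {Plant}.
Min-cut edges: Plant→a (10), Plant→b (5); capacity 10 + 5 = 15.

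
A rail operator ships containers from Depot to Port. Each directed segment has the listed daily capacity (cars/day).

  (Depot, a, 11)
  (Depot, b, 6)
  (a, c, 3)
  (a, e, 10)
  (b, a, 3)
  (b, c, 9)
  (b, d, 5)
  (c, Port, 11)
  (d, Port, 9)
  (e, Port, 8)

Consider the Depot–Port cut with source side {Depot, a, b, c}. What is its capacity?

26

Edges leaving {Depot, a, b, c}: a→e (10), b→d (5), c→Port (11).
Cut capacity = 10 + 5 + 11 = 26.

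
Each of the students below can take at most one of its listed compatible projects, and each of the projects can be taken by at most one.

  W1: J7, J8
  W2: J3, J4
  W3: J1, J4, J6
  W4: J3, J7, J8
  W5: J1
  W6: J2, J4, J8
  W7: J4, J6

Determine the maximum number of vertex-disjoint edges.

Unit-capacity flow: source→left, listed edges, right→sink; max matching = max flow.
Augmenting path W1→J7 (+1); matched 1.
Augmenting path W2→J3 (+1); matched 2.
Augmenting path W3→J1 (+1); matched 3.
Augmenting path W4→J8 (+1); matched 4.
Augmenting path W6→J2 (+1); matched 5.
Augmenting path W7→J4 (+1); matched 6.
Augmenting path W5→J1→W3→J6 (+1); matched 7.
No augmenting path remains; maximum matching = 7.
König certificate: {W1, W2, W3, W4, W5, W6, W7} is a vertex cover of size 7 (every listed pair touches it), so no matching can be larger.

7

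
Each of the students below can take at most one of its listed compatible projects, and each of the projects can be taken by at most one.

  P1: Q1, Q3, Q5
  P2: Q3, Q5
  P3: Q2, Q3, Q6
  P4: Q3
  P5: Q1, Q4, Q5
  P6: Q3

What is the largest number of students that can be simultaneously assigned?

Unit-capacity flow: source→left, listed edges, right→sink; max matching = max flow.
Augmenting path P1→Q1 (+1); matched 1.
Augmenting path P2→Q3 (+1); matched 2.
Augmenting path P3→Q2 (+1); matched 3.
Augmenting path P5→Q4 (+1); matched 4.
Augmenting path P4→Q3→P2→Q5 (+1); matched 5.
No augmenting path remains; maximum matching = 5.
König certificate: {P1, P2, P3, P5, Q3} is a vertex cover of size 5 (every listed pair touches it), so no matching can be larger.

5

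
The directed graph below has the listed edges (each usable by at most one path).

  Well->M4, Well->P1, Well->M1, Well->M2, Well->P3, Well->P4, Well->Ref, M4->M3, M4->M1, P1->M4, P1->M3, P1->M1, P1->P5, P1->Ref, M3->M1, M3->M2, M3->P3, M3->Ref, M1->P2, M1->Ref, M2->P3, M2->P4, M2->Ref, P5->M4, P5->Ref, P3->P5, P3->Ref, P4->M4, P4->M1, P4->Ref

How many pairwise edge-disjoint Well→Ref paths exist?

7

Assign every edge capacity 1; by Menger, the answer equals the max flow.
Path Well→Ref (+1); total 1.
Path Well→P1→Ref (+1); total 2.
Path Well→M1→Ref (+1); total 3.
Path Well→M2→Ref (+1); total 4.
Path Well→P3→Ref (+1); total 5.
Path Well→P4→Ref (+1); total 6.
Path Well→M4→M3→Ref (+1); total 7.
No residual Well→Ref path; max flow = 7.
Certifying cut of size 7: {Well→M1, Well→M2, Well→M4, Well→P1, Well→P3, Well→P4, Well→Ref}.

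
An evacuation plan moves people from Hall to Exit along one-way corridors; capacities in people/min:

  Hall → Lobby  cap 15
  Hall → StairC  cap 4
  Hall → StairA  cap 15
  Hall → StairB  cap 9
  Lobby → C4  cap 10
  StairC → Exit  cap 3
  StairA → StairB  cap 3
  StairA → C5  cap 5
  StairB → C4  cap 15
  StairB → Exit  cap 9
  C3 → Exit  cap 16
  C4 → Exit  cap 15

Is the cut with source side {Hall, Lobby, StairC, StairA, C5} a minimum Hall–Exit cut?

Given cut capacity: 9 + 10 + 3 + 3 = 25.
Augment Hall→StairC→Exit: bottleneck 3, flow now 3.
Augment Hall→StairB→Exit: bottleneck 9, flow now 12.
Augment Hall→Lobby→C4→Exit: bottleneck 10, flow now 22.
Augment Hall→StairA→StairB→C4→Exit: bottleneck 3, flow now 25.
No augmenting path remains; maximum flow = 25.
Cut capacity 25 equals the max flow, so it is a minimum cut.

Yes — it is a minimum cut (capacity 25).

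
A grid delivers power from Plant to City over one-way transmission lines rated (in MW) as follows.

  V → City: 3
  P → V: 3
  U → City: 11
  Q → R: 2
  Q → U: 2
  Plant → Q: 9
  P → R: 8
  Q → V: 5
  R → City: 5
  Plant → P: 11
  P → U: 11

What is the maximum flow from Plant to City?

18

Augment Plant→P→R→City: bottleneck 5, flow now 5.
Augment Plant→P→U→City: bottleneck 6, flow now 11.
Augment Plant→Q→U→City: bottleneck 2, flow now 13.
Augment Plant→Q→V→City: bottleneck 3, flow now 16.
Augment Plant→Q→R→P→U→City: bottleneck 2, flow now 18. (uses reverse residual edge)
No augmenting path remains; maximum flow = 18.
In the residual graph, reachable from Plant: {Plant, Q, V}.
Min-cut edges: Plant→P (11), Q→R (2), Q→U (2), V→City (3); capacity 11 + 2 + 2 + 3 = 18.
This cut is saturated, so no flow can exceed 18.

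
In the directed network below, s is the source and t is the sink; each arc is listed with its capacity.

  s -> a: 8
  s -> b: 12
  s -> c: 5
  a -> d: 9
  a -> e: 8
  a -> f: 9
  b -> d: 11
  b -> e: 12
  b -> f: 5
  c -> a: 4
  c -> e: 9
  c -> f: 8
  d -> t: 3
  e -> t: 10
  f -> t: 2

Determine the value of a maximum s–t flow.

Augment s→a→d→t: bottleneck 3, flow now 3.
Augment s→a→e→t: bottleneck 5, flow now 8.
Augment s→b→e→t: bottleneck 5, flow now 13.
Augment s→b→f→t: bottleneck 2, flow now 15.
No augmenting path remains; maximum flow = 15.
In the residual graph, reachable from s: {s, a, b, c, d, e, f}.
Min-cut edges: d→t (3), e→t (10), f→t (2); capacity 3 + 10 + 2 = 15.
This cut is saturated, so no flow can exceed 15.

15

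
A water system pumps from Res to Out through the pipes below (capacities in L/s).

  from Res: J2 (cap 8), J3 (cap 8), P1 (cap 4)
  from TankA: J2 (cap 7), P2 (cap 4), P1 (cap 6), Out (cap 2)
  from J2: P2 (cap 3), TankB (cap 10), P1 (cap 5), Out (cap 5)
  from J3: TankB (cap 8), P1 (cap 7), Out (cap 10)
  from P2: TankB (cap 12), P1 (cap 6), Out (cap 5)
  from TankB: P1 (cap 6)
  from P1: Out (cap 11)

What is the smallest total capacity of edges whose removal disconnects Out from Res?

20

Augment Res→J2→Out: bottleneck 5, flow now 5.
Augment Res→J3→Out: bottleneck 8, flow now 13.
Augment Res→P1→Out: bottleneck 4, flow now 17.
Augment Res→J2→P2→Out: bottleneck 3, flow now 20.
No augmenting path remains; maximum flow = 20.
By max-flow min-cut, the minimum cut capacity equals the max flow.
In the residual graph, reachable from Res: {Res}.
Min-cut edges: Res→J2 (8), Res→J3 (8), Res→P1 (4); capacity 8 + 8 + 4 = 20.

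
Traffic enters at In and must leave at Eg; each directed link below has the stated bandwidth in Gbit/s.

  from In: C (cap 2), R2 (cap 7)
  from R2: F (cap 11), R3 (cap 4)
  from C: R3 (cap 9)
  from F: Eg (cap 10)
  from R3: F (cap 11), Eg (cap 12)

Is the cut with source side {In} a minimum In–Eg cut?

Given cut capacity: 7 + 2 = 9.
Augment In→R2→F→Eg: bottleneck 7, flow now 7.
Augment In→C→R3→Eg: bottleneck 2, flow now 9.
No augmenting path remains; maximum flow = 9.
Cut capacity 9 equals the max flow, so it is a minimum cut.

Yes — it is a minimum cut (capacity 9).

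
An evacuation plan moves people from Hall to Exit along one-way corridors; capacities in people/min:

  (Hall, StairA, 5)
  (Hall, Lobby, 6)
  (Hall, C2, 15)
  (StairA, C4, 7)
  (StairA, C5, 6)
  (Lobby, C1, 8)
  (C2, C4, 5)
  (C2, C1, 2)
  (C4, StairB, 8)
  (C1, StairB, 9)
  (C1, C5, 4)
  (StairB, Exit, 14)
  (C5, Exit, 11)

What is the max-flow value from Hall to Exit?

Augment Hall→StairA→C5→Exit: bottleneck 5, flow now 5.
Augment Hall→Lobby→C1→StairB→Exit: bottleneck 6, flow now 11.
Augment Hall→C2→C4→StairB→Exit: bottleneck 5, flow now 16.
Augment Hall→C2→C1→StairB→Exit: bottleneck 2, flow now 18.
No augmenting path remains; maximum flow = 18.
In the residual graph, reachable from Hall: {Hall, C2}.
Min-cut edges: Hall→StairA (5), Hall→Lobby (6), C2→C4 (5), C2→C1 (2); capacity 5 + 6 + 5 + 2 = 18.
This cut is saturated, so no flow can exceed 18.

18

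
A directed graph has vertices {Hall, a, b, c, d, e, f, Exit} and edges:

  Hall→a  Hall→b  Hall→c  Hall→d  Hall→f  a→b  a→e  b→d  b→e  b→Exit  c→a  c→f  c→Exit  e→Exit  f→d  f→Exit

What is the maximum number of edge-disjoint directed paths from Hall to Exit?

4

Assign every edge capacity 1; by Menger, the answer equals the max flow.
Path Hall→b→Exit (+1); total 1.
Path Hall→c→Exit (+1); total 2.
Path Hall→f→Exit (+1); total 3.
Path Hall→a→e→Exit (+1); total 4.
No residual Hall→Exit path; max flow = 4.
Certifying cut of size 4: {Hall→a, Hall→b, Hall→c, Hall→f}.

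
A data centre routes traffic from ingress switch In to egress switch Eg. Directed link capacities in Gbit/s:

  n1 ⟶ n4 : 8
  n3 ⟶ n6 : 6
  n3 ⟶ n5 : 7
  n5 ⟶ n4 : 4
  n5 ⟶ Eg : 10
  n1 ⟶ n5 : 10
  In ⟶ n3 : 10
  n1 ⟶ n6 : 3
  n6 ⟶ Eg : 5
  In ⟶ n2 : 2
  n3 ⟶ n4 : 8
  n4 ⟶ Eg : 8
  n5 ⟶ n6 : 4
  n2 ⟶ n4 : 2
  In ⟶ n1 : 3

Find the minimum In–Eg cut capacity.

Augment In→n1→n4→Eg: bottleneck 3, flow now 3.
Augment In→n2→n4→Eg: bottleneck 2, flow now 5.
Augment In→n3→n4→Eg: bottleneck 3, flow now 8.
Augment In→n3→n5→Eg: bottleneck 7, flow now 15.
No augmenting path remains; maximum flow = 15.
By max-flow min-cut, the minimum cut capacity equals the max flow.
In the residual graph, reachable from In: {In}.
Min-cut edges: In→n1 (3), In→n2 (2), In→n3 (10); capacity 3 + 2 + 10 = 15.

15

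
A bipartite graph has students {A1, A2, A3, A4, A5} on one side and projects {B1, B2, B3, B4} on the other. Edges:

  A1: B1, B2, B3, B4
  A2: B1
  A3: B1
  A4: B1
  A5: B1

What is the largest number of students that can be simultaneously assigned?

2

Unit-capacity flow: source→left, listed edges, right→sink; max matching = max flow.
Augmenting path A1→B1 (+1); matched 1.
Augmenting path A2→B1→A1→B2 (+1); matched 2.
No augmenting path remains; maximum matching = 2.
König certificate: {A1, B1} is a vertex cover of size 2 (every listed pair touches it), so no matching can be larger.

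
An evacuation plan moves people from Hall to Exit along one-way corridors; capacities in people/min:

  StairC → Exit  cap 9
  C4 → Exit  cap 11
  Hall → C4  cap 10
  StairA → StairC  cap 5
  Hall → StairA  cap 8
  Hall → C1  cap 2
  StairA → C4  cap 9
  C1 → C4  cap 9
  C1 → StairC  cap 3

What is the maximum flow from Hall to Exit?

Augment Hall→C4→Exit: bottleneck 10, flow now 10.
Augment Hall→StairA→StairC→Exit: bottleneck 5, flow now 15.
Augment Hall→StairA→C4→Exit: bottleneck 1, flow now 16.
Augment Hall→C1→StairC→Exit: bottleneck 2, flow now 18.
No augmenting path remains; maximum flow = 18.
In the residual graph, reachable from Hall: {Hall, StairA, C4}.
Min-cut edges: Hall→C1 (2), StairA→StairC (5), C4→Exit (11); capacity 2 + 5 + 11 = 18.
This cut is saturated, so no flow can exceed 18.

18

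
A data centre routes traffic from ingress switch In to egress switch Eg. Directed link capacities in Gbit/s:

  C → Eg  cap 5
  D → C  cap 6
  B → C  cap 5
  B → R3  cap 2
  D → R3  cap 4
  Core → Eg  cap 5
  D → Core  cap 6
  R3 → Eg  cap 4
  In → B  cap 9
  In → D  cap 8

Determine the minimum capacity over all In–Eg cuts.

Augment In→D→C→Eg: bottleneck 5, flow now 5.
Augment In→D→R3→Eg: bottleneck 3, flow now 8.
Augment In→B→R3→Eg: bottleneck 1, flow now 9.
Augment In→B→C→D→Core→Eg: bottleneck 5, flow now 14. (uses reverse residual edge)
No augmenting path remains; maximum flow = 14.
By max-flow min-cut, the minimum cut capacity equals the max flow.
In the residual graph, reachable from In: {In, D, B, C, R3, Core}.
Min-cut edges: C→Eg (5), R3→Eg (4), Core→Eg (5); capacity 5 + 4 + 5 = 14.

14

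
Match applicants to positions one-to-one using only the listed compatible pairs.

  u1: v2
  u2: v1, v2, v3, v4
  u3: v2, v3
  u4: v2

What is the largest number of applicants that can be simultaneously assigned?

3

Unit-capacity flow: source→left, listed edges, right→sink; max matching = max flow.
Augmenting path u1→v2 (+1); matched 1.
Augmenting path u2→v1 (+1); matched 2.
Augmenting path u3→v3 (+1); matched 3.
No augmenting path remains; maximum matching = 3.
König certificate: {u2, u3, v2} is a vertex cover of size 3 (every listed pair touches it), so no matching can be larger.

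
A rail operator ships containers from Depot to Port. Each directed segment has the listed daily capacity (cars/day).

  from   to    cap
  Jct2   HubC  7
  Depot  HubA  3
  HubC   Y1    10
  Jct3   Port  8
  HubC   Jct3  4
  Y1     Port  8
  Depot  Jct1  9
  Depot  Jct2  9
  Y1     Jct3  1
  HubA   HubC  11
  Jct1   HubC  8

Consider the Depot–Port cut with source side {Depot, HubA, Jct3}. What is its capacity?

37

Edges leaving {Depot, HubA, Jct3}: Depot→Jct2 (9), Depot→Jct1 (9), HubA→HubC (11), Jct3→Port (8).
Cut capacity = 9 + 9 + 11 + 8 = 37.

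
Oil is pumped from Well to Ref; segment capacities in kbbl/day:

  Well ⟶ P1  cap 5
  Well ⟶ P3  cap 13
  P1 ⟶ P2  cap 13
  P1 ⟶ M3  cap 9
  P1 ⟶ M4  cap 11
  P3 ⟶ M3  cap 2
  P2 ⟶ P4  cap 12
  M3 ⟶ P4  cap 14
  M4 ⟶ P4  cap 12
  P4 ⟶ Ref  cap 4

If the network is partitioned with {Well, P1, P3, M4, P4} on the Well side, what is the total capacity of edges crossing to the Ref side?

Edges leaving {Well, P1, P3, M4, P4}: P1→P2 (13), P1→M3 (9), P3→M3 (2), P4→Ref (4).
Cut capacity = 13 + 9 + 2 + 4 = 28.

28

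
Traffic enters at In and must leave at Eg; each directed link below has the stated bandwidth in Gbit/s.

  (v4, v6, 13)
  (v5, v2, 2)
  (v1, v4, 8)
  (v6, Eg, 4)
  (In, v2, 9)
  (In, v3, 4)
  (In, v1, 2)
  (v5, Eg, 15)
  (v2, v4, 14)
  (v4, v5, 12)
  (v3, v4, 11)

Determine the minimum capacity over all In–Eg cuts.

15

Augment In→v1→v4→v5→Eg: bottleneck 2, flow now 2.
Augment In→v2→v4→v5→Eg: bottleneck 9, flow now 11.
Augment In→v3→v4→v5→Eg: bottleneck 1, flow now 12.
Augment In→v3→v4→v6→Eg: bottleneck 3, flow now 15.
No augmenting path remains; maximum flow = 15.
By max-flow min-cut, the minimum cut capacity equals the max flow.
In the residual graph, reachable from In: {In}.
Min-cut edges: In→v1 (2), In→v2 (9), In→v3 (4); capacity 2 + 9 + 4 = 15.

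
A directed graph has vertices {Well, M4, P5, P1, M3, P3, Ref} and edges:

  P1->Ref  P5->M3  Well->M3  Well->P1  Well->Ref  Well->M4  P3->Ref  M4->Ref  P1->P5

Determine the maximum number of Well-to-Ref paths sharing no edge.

3

Assign every edge capacity 1; by Menger, the answer equals the max flow.
Path Well→Ref (+1); total 1.
Path Well→M4→Ref (+1); total 2.
Path Well→P1→Ref (+1); total 3.
No residual Well→Ref path; max flow = 3.
Certifying cut of size 3: {Well→M4, Well→P1, Well→Ref}.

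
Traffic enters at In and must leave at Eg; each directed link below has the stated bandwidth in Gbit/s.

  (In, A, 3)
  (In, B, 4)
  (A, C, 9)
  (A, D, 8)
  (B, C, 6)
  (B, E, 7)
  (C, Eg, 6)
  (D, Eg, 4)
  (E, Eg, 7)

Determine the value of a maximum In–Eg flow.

Augment In→A→C→Eg: bottleneck 3, flow now 3.
Augment In→B→C→Eg: bottleneck 3, flow now 6.
Augment In→B→E→Eg: bottleneck 1, flow now 7.
No augmenting path remains; maximum flow = 7.
In the residual graph, reachable from In: {In}.
Min-cut edges: In→A (3), In→B (4); capacity 3 + 4 = 7.
This cut is saturated, so no flow can exceed 7.

7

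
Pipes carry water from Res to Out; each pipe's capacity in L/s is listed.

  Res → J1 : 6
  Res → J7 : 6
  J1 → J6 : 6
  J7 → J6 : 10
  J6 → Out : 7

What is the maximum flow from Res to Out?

7

Augment Res→J1→J6→Out: bottleneck 6, flow now 6.
Augment Res→J7→J6→Out: bottleneck 1, flow now 7.
No augmenting path remains; maximum flow = 7.
In the residual graph, reachable from Res: {Res, J1, J7, J6}.
Min-cut edges: J6→Out (7); capacity 7 = 7.
This cut is saturated, so no flow can exceed 7.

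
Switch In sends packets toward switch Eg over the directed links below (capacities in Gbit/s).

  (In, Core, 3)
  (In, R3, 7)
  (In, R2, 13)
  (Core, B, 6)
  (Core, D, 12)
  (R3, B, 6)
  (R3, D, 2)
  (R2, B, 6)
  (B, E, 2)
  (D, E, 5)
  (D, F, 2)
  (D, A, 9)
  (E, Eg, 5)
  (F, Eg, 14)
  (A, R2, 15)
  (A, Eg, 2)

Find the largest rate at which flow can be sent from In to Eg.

Augment In→Core→B→E→Eg: bottleneck 2, flow now 2.
Augment In→Core→D→E→Eg: bottleneck 1, flow now 3.
Augment In→R3→D→E→Eg: bottleneck 2, flow now 5.
Augment In→R3→B→Core→D→F→Eg: bottleneck 2, flow now 7. (uses reverse residual edge)
No augmenting path remains; maximum flow = 7.
In the residual graph, reachable from In: {In, R3, R2, B}.
Min-cut edges: In→Core (3), R3→D (2), B→E (2); capacity 3 + 2 + 2 = 7.
This cut is saturated, so no flow can exceed 7.

7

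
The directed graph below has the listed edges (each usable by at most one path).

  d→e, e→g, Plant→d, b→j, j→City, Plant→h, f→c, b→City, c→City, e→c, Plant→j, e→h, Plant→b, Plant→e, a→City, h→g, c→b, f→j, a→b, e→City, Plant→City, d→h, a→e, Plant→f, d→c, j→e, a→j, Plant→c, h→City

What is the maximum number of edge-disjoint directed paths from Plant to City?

6

Assign every edge capacity 1; by Menger, the answer equals the max flow.
Path Plant→City (+1); total 1.
Path Plant→b→City (+1); total 2.
Path Plant→c→City (+1); total 3.
Path Plant→e→City (+1); total 4.
Path Plant→h→City (+1); total 5.
Path Plant→j→City (+1); total 6.
No residual Plant→City path; max flow = 6.
Certifying cut of size 6: {Plant→City, b→City, c→City, e→City, h→City, j→City}.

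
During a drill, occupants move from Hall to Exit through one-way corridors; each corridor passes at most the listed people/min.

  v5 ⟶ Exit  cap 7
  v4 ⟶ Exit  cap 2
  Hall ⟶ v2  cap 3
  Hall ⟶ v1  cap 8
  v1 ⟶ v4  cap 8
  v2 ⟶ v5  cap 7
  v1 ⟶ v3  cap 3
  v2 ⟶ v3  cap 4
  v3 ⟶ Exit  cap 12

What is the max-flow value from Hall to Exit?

8

Augment Hall→v1→v3→Exit: bottleneck 3, flow now 3.
Augment Hall→v1→v4→Exit: bottleneck 2, flow now 5.
Augment Hall→v2→v3→Exit: bottleneck 3, flow now 8.
No augmenting path remains; maximum flow = 8.
In the residual graph, reachable from Hall: {Hall, v1, v4}.
Min-cut edges: Hall→v2 (3), v1→v3 (3), v4→Exit (2); capacity 3 + 3 + 2 = 8.
This cut is saturated, so no flow can exceed 8.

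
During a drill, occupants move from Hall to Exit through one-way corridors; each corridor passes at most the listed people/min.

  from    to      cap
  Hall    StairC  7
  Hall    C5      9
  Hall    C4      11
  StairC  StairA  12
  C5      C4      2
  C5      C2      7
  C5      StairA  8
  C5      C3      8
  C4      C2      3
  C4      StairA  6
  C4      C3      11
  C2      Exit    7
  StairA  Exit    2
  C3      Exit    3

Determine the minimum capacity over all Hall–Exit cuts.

12

Augment Hall→StairC→StairA→Exit: bottleneck 2, flow now 2.
Augment Hall→C5→C2→Exit: bottleneck 7, flow now 9.
Augment Hall→C5→C3→Exit: bottleneck 2, flow now 11.
Augment Hall→C4→C3→Exit: bottleneck 1, flow now 12.
No augmenting path remains; maximum flow = 12.
By max-flow min-cut, the minimum cut capacity equals the max flow.
In the residual graph, reachable from Hall: {Hall, StairC, C5, C4, C2, StairA, C3}.
Min-cut edges: C2→Exit (7), StairA→Exit (2), C3→Exit (3); capacity 7 + 2 + 3 = 12.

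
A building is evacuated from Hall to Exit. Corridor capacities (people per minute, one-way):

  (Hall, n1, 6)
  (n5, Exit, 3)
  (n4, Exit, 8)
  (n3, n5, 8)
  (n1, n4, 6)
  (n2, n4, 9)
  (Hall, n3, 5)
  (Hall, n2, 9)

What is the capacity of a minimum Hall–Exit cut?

11

Augment Hall→n1→n4→Exit: bottleneck 6, flow now 6.
Augment Hall→n2→n4→Exit: bottleneck 2, flow now 8.
Augment Hall→n3→n5→Exit: bottleneck 3, flow now 11.
No augmenting path remains; maximum flow = 11.
By max-flow min-cut, the minimum cut capacity equals the max flow.
In the residual graph, reachable from Hall: {Hall, n1, n2, n3, n4, n5}.
Min-cut edges: n4→Exit (8), n5→Exit (3); capacity 8 + 3 = 11.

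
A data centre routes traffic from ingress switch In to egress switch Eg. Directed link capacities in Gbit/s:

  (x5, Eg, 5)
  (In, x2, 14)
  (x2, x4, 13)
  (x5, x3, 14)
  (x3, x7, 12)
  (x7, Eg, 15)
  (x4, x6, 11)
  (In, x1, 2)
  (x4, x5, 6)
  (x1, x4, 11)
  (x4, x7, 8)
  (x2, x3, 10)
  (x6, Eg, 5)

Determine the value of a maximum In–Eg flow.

16

Augment In→x1→x4→x5→Eg: bottleneck 2, flow now 2.
Augment In→x2→x3→x7→Eg: bottleneck 10, flow now 12.
Augment In→x2→x4→x5→Eg: bottleneck 3, flow now 15.
Augment In→x2→x4→x6→Eg: bottleneck 1, flow now 16.
No augmenting path remains; maximum flow = 16.
In the residual graph, reachable from In: {In}.
Min-cut edges: In→x1 (2), In→x2 (14); capacity 2 + 14 = 16.
This cut is saturated, so no flow can exceed 16.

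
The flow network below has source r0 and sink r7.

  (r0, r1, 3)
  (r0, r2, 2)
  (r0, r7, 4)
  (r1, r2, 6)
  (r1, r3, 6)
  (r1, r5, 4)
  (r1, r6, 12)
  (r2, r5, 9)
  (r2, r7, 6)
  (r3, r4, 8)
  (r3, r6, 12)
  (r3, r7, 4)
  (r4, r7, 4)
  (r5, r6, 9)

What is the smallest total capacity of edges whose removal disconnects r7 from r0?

9

Augment r0→r7: bottleneck 4, flow now 4.
Augment r0→r2→r7: bottleneck 2, flow now 6.
Augment r0→r1→r2→r7: bottleneck 3, flow now 9.
No augmenting path remains; maximum flow = 9.
By max-flow min-cut, the minimum cut capacity equals the max flow.
In the residual graph, reachable from r0: {r0}.
Min-cut edges: r0→r1 (3), r0→r2 (2), r0→r7 (4); capacity 3 + 2 + 4 = 9.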